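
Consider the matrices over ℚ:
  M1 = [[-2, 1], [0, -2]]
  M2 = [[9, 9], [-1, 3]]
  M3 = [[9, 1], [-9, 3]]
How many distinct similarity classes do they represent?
Characteristic polynomials: χ_{M1} = (x + 2)^2, χ_{M2} = (x - 6)^2, χ_{M3} = (x - 6)^2.

{M1}: invariant factors (x + 2)^2.

{M2, M3}: invariant factors (x - 6)^2.

Matrices are similar if and only if their invariant-factor lists agree; the partition into similarity classes is {M1}, {M2, M3}.

2 classes: {M1}, {M2, M3}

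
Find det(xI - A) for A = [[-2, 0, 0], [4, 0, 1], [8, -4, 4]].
χ_A(x) = (x - 2)^2(x + 2)

xI - A = [[x + 2, 0, 0], [-4, x, -1], [-8, 4, x - 4]].

Expanding det(xI - A) along the first row:
det(xI - A) = + (x + 2)·det([[x, -1], [4, x - 4]]) - (0)·det([[-4, -1], [-8, x - 4]]) + (0)·det([[-4, x], [-8, 4]]).

Evaluating gives χ_A(x) = x^3 - 2x^2 - 4x + 8 = (x - 2)^2(x + 2).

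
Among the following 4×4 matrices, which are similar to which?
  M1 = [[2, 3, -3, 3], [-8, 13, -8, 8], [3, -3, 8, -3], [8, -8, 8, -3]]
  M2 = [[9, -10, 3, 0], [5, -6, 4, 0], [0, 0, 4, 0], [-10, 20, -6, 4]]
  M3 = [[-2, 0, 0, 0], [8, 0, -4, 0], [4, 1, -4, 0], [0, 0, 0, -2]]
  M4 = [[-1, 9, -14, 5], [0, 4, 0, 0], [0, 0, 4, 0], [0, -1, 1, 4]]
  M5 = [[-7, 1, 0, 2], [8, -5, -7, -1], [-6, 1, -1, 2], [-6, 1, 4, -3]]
Characteristic polynomials: χ_{M1} = (x - 5)^4, χ_{M2} = (x - 4)^3(x + 1), χ_{M3} = (x + 2)^4, χ_{M4} = (x - 4)^3(x + 1), χ_{M5} = (x + 1)(x + 5)^3.

{M1}: invariant factors x - 5, x - 5, (x - 5)^2.

{M2, M4}: invariant factors x - 4, (x - 4)^2(x + 1).

{M3}: invariant factors x + 2, x + 2, (x + 2)^2.

{M5}: invariant factors (x + 1)(x + 5)^3.

Matrices are similar if and only if their invariant-factor lists agree; the partition into similarity classes is {M1}, {M2, M4}, {M3}, {M5}.

4 classes: {M1}, {M2, M4}, {M3}, {M5}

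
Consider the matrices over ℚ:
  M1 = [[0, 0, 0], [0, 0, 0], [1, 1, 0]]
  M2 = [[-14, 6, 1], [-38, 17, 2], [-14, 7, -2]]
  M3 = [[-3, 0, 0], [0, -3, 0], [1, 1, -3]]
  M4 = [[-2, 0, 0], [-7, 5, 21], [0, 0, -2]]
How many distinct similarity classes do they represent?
Characteristic polynomials: χ_{M1} = x^3, χ_{M2} = (x - 5)(x + 2)^2, χ_{M3} = (x + 3)^3, χ_{M4} = (x - 5)(x + 2)^2.

{M1}: invariant factors x, x^2.

{M2}: invariant factors (x - 5)(x + 2)^2.

{M3}: invariant factors x + 3, (x + 3)^2.

{M4}: invariant factors x + 2, (x - 5)(x + 2).

Matrices are similar if and only if their invariant-factor lists agree; the partition into similarity classes is {M1}, {M2}, {M3}, {M4}.

4 classes: {M1}, {M2}, {M3}, {M4}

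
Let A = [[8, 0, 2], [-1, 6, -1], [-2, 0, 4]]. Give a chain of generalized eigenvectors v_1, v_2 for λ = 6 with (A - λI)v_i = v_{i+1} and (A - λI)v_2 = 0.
We seek v_1 ∈ ker((A - 6I)^2) \ ker(A - 6I), then set v_{i+1} = (A - 6I) v_i.

One such chain is v_1 = [[-1, 1, 0]]^T, v_2 = [[-2, 1, 2]]^T. Check: (A - 6I) v_2 = [[0, 0, 0]]^T = 0.

v_1 = [[-1, 1, 0]]^T, v_2 = [[-2, 1, 2]]^T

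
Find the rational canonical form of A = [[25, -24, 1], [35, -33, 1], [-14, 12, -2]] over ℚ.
R = [[0, 0, -36], [1, 0, -33], [0, 1, -10]]

The invariant factors of A (the non-unit diagonal entries of the Smith normal form of xI - A over ℚ[x]) are (x + 3)^2(x + 4), each dividing the next. The characteristic polynomial is their product, (x + 3)^2(x + 4).

The rational canonical form is the block-diagonal matrix of companion matrices C(f_i):
R = [[0, 0, -36], [1, 0, -33], [0, 1, -10]].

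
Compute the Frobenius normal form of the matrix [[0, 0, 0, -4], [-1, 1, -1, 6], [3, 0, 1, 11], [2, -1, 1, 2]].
The invariant factors of A (the non-unit diagonal entries of the Smith normal form of xI - A over ℚ[x]) are (x^2 - 2x + 2)^2, each dividing the next. The characteristic polynomial is their product, (x^2 - 2x + 2)^2.

The rational canonical form is the block-diagonal matrix of companion matrices C(f_i):
R = [[0, 0, 0, -4], [1, 0, 0, 8], [0, 1, 0, -8], [0, 0, 1, 4]].

Note the characteristic polynomial does not split into linear factors over ℚ, so A has no Jordan form over ℚ; the rational canonical form exists over any field.

R = [[0, 0, 0, -4], [1, 0, 0, 8], [0, 1, 0, -8], [0, 0, 1, 4]]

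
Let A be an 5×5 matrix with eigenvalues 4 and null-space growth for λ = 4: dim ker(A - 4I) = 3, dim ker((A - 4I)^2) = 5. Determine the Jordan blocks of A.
λ = 4: successive nullity increments [3, 2] count blocks of size ≥ k; block sizes are [2, 2, 1].

Jordan blocks: (4, 2), (4, 2), (4, 1)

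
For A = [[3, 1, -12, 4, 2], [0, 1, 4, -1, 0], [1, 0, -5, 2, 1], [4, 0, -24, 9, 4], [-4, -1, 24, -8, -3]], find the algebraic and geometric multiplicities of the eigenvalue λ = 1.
algebraic multiplicity 5, geometric multiplicity 2

The characteristic polynomial is (x - 1)^5, so the factor x - 1 appears with exponent 5: the algebraic multiplicity is 5.

rank(A - I) = 3, so the eigenspace has dimension 5 - 3 = 2: the geometric multiplicity is 2.

Since 2 < 5, A is not diagonalizable.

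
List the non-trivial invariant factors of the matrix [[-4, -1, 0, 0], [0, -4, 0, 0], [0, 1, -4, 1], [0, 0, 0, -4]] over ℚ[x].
The Jordan structure of A has elementary divisors (x + 4)^2, (x + 4)^2. Arranging the block sizes at each eigenvalue in decreasing order and taking row products gives the invariant factors.

Invariant factors (smallest first, each dividing the next): (x + 4)^2, (x + 4)^2.

Check: the last factor (x + 4)^2 is the minimal polynomial, and the product (x + 4)^4 is the characteristic polynomial.

(x + 4)^2, (x + 4)^2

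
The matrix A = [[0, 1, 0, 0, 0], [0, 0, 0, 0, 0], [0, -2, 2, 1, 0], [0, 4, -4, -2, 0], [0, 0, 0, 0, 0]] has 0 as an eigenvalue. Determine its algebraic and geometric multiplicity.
The characteristic polynomial is x^5, so the factor x appears with exponent 5: the algebraic multiplicity is 5.

rank(A) = 2, so the eigenspace has dimension 5 - 2 = 3: the geometric multiplicity is 3.

Since 3 < 5, A is not diagonalizable.

algebraic multiplicity 5, geometric multiplicity 3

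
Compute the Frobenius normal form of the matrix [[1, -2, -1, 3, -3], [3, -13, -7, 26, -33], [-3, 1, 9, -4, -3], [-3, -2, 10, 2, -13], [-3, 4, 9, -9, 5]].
R = [[0, -4, 0, 0, 0], [1, 2, 0, 0, 0], [0, 0, 0, 0, 0], [0, 0, 1, 0, -4], [0, 0, 0, 1, 2]]

The invariant factors of A (the non-unit diagonal entries of the Smith normal form of xI - A over ℚ[x]) are x^2 - 2x + 4, x(x^2 - 2x + 4), each dividing the next. The characteristic polynomial is their product, x(x^2 - 2x + 4)^2.

The rational canonical form is the block-diagonal matrix of companion matrices C(f_i):
R = [[0, -4, 0, 0, 0], [1, 2, 0, 0, 0], [0, 0, 0, 0, 0], [0, 0, 1, 0, -4], [0, 0, 0, 1, 2]].

Note the characteristic polynomial does not split into linear factors over ℚ, so A has no Jordan form over ℚ; the rational canonical form exists over any field.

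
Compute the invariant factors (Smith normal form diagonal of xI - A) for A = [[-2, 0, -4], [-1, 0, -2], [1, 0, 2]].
The Jordan structure of A has elementary divisors x^2, x. Arranging the block sizes at each eigenvalue in decreasing order and taking row products gives the invariant factors.

Invariant factors (smallest first, each dividing the next): x, x^2.

Check: the last factor x^2 is the minimal polynomial, and the product x^3 is the characteristic polynomial.

x, x^2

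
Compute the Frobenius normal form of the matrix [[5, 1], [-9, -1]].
The invariant factors of A (the non-unit diagonal entries of the Smith normal form of xI - A over ℚ[x]) are (x - 2)^2, each dividing the next. The characteristic polynomial is their product, (x - 2)^2.

The rational canonical form is the block-diagonal matrix of companion matrices C(f_i):
R = [[0, -4], [1, 4]].

R = [[0, -4], [1, 4]]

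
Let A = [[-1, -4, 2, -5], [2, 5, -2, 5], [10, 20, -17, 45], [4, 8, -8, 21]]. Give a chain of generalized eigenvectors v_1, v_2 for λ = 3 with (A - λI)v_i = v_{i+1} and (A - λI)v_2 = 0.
We seek v_1 ∈ ker((A - 3I)^2) \ ker(A - 3I), then set v_{i+1} = (A - 3I) v_i.

One such chain is v_1 = [[0, 0, 2, 1]]^T, v_2 = [[-1, 1, 5, 2]]^T. Check: (A - 3I) v_2 = [[0, 0, 0, 0]]^T = 0.

v_1 = [[0, 0, 2, 1]]^T, v_2 = [[-1, 1, 5, 2]]^T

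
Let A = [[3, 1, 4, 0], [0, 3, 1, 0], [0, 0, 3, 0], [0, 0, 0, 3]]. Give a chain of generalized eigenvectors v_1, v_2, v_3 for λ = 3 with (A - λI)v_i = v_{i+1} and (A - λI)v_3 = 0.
v_1 = [[-1, 0, 1, 1]]^T, v_2 = [[4, 1, 0, 0]]^T, v_3 = [[1, 0, 0, 0]]^T

We seek v_1 ∈ ker((A - 3I)^3) \ ker((A - 3I)^2), then set v_{i+1} = (A - 3I) v_i.

One such chain is v_1 = [[-1, 0, 1, 1]]^T, v_2 = [[4, 1, 0, 0]]^T, v_3 = [[1, 0, 0, 0]]^T. Check: (A - 3I) v_3 = [[0, 0, 0, 0]]^T = 0.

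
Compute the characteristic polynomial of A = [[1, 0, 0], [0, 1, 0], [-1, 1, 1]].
xI - A = [[x - 1, 0, 0], [0, x - 1, 0], [1, -1, x - 1]].

Expanding det(xI - A) along the first row:
det(xI - A) = + (x - 1)·det([[x - 1, 0], [-1, x - 1]]) - (0)·det([[0, 0], [1, x - 1]]) + (0)·det([[0, x - 1], [1, -1]]).

Evaluating gives χ_A(x) = x^3 - 3x^2 + 3x - 1 = (x - 1)^3.

χ_A(x) = (x - 1)^3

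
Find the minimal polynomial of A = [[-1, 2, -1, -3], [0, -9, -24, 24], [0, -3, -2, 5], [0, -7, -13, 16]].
m_A(x) = (x - 3)^2(x + 1)^2

The characteristic polynomial factors as (x - 3)^2(x + 1)^2. The minimal polynomial is ∏(x - λ)^{k_λ} where k_λ is the size of the largest Jordan block at λ.

For λ = -1: rank(A + I) = 3, and the largest Jordan block has size 2 (the smallest k with rank((A + I)^k) = rank((A + I)^(k+1))).
For λ = 3: rank(A - 3I) = 3, and the largest Jordan block has size 2 (the smallest k with rank((A - 3I)^k) = rank((A - 3I)^(k+1))).

So m_A(x) = (x - 3)^2(x + 1)^2.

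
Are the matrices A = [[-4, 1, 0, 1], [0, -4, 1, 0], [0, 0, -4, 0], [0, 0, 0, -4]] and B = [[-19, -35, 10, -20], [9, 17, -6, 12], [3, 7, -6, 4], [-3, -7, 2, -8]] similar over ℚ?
No.

Both have characteristic polynomial (x + 4)^4, but the minimal polynomial of A is (x + 4)^3 while the minimal polynomial of B is (x + 4)^2. The minimal polynomial is a similarity invariant, so A and B are not similar.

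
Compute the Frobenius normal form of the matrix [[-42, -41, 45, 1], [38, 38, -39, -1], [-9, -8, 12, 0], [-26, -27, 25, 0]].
R = [[0, 0, 0, -25], [1, 0, 0, -40], [0, 1, 0, -6], [0, 0, 1, 8]]

The invariant factors of A (the non-unit diagonal entries of the Smith normal form of xI - A over ℚ[x]) are (x - 5)^2(x + 1)^2, each dividing the next. The characteristic polynomial is their product, (x - 5)^2(x + 1)^2.

The rational canonical form is the block-diagonal matrix of companion matrices C(f_i):
R = [[0, 0, 0, -25], [1, 0, 0, -40], [0, 1, 0, -6], [0, 0, 1, 8]].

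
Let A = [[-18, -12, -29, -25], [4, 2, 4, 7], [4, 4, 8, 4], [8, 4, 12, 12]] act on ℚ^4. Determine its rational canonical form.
The invariant factors of A (the non-unit diagonal entries of the Smith normal form of xI - A over ℚ[x]) are x^2 - 2x + 4, x^2 - 2x + 4, each dividing the next. The characteristic polynomial is their product, (x^2 - 2x + 4)^2.

The rational canonical form is the block-diagonal matrix of companion matrices C(f_i):
R = [[0, -4, 0, 0], [1, 2, 0, 0], [0, 0, 0, -4], [0, 0, 1, 2]].

Note the characteristic polynomial does not split into linear factors over ℚ, so A has no Jordan form over ℚ; the rational canonical form exists over any field.

R = [[0, -4, 0, 0], [1, 2, 0, 0], [0, 0, 0, -4], [0, 0, 1, 2]]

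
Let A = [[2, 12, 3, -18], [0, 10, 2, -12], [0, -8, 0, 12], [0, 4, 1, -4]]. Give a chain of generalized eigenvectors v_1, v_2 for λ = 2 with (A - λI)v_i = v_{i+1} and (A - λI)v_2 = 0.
v_1 = [[-1, 0, 1, 0]]^T, v_2 = [[3, 2, -2, 1]]^T

We seek v_1 ∈ ker((A - 2I)^2) \ ker(A - 2I), then set v_{i+1} = (A - 2I) v_i.

One such chain is v_1 = [[-1, 0, 1, 0]]^T, v_2 = [[3, 2, -2, 1]]^T. Check: (A - 2I) v_2 = [[0, 0, 0, 0]]^T = 0.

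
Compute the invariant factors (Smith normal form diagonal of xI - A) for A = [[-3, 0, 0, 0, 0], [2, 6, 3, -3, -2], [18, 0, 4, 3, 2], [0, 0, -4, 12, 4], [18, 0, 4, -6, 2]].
The Jordan structure of A has elementary divisors (x + 3), (x - 6)^3, (x - 6). Arranging the block sizes at each eigenvalue in decreasing order and taking row products gives the invariant factors.

Invariant factors (smallest first, each dividing the next): x - 6, (x - 6)^3(x + 3).

Check: the last factor (x - 6)^3(x + 3) is the minimal polynomial, and the product (x - 6)^4(x + 3) is the characteristic polynomial.

x - 6, (x - 6)^3(x + 3)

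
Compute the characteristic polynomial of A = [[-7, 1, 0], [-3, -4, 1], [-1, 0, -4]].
xI - A = [[x + 7, -1, 0], [3, x + 4, -1], [1, 0, x + 4]].

Expanding det(xI - A) along the first row:
det(xI - A) = + (x + 7)·det([[x + 4, -1], [0, x + 4]]) - (-1)·det([[3, -1], [1, x + 4]]) + (0)·det([[3, x + 4], [1, 0]]).

Evaluating gives χ_A(x) = x^3 + 15x^2 + 75x + 125 = (x + 5)^3.

χ_A(x) = (x + 5)^3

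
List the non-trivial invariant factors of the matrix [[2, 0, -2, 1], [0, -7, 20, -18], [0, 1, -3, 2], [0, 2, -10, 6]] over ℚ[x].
The Jordan structure of A has elementary divisors (x + 3)^2, (x - 2)^2. Arranging the block sizes at each eigenvalue in decreasing order and taking row products gives the invariant factors.

Invariant factors (smallest first, each dividing the next): (x - 2)^2(x + 3)^2.

Check: the last factor (x - 2)^2(x + 3)^2 is the minimal polynomial, and the product (x - 2)^2(x + 3)^2 is the characteristic polynomial.

(x - 2)^2(x + 3)^2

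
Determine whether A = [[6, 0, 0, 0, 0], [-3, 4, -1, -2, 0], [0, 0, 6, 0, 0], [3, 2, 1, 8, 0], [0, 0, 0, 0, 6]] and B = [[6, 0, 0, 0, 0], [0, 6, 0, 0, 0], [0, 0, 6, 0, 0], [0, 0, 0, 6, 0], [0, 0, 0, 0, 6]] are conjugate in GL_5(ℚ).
Both have characteristic polynomial (x - 6)^5, but the minimal polynomial of A is (x - 6)^2 while the minimal polynomial of B is x - 6. The minimal polynomial is a similarity invariant, so A and B are not similar.

No.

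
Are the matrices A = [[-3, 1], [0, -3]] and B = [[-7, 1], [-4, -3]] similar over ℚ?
No.

trace(A) = -6 but trace(B) = -10. The trace is a similarity invariant, so A and B are not similar.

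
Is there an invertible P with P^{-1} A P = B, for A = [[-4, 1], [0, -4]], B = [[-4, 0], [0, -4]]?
No.

Both have characteristic polynomial (x + 4)^2, but the minimal polynomial of A is (x + 4)^2 while the minimal polynomial of B is x + 4. The minimal polynomial is a similarity invariant, so A and B are not similar.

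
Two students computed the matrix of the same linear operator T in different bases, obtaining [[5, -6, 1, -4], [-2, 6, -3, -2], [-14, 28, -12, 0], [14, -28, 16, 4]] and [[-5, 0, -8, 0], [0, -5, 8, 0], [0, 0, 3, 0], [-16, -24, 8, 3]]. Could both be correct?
trace(A) = 3 but trace(B) = -4. The trace is a similarity invariant, so A and B are not similar.

No.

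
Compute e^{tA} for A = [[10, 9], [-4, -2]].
e^{tA} = [[(6*t + 1)*e^{4*t}, 9*t*e^{4*t}], [-4*t*e^{4*t}, (1 - 6*t)*e^{4*t}]]

A has Jordan form J = [[4, 1], [0, 4]] with A = PJP^{-1}, so e^{tA} = P e^{tJ} P^{-1}.

For a Jordan block J_k(λ), e^{tJ_k(λ)} = e^{λt} · (I + tN + t^2 N^2/2! + ... + t^{k-1} N^{k-1}/(k-1)!) where N is the nilpotent superdiagonal part.

Assembling the blocks and conjugating back gives the entries of e^{tA} as shown above.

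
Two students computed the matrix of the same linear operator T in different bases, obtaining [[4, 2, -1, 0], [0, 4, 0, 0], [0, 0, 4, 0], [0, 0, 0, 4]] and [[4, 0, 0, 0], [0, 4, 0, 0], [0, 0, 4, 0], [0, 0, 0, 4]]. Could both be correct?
Both have characteristic polynomial (x - 4)^4, but the minimal polynomial of A is (x - 4)^2 while the minimal polynomial of B is x - 4. The minimal polynomial is a similarity invariant, so A and B are not similar.

No.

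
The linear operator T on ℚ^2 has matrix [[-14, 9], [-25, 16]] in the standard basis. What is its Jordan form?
J = [[1, 1], [0, 1]]

The characteristic polynomial is det(xI - A) = (x - 1)^2, so the eigenvalues are 1 (algebraic multiplicity 2).

For λ = 1: rank(A - I) = 1, rank((A - I)^2) = 0. The eigenspace has dimension 2 - 1 = 1, so there is 1 Jordan block; the rank sequence gives block sizes [2].

Assembling the blocks gives the Jordan form J above.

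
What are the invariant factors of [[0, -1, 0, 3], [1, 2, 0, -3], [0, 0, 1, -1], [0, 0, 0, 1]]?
The Jordan structure of A has elementary divisors (x - 1)^2, (x - 1)^2. Arranging the block sizes at each eigenvalue in decreasing order and taking row products gives the invariant factors.

Invariant factors (smallest first, each dividing the next): (x - 1)^2, (x - 1)^2.

Check: the last factor (x - 1)^2 is the minimal polynomial, and the product (x - 1)^4 is the characteristic polynomial.

(x - 1)^2, (x - 1)^2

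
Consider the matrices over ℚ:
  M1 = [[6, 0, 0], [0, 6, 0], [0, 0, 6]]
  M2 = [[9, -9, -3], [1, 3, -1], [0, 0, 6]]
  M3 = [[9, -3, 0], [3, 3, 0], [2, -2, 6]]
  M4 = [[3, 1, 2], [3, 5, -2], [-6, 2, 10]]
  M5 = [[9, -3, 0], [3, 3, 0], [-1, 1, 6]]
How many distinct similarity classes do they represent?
Characteristic polynomials: χ_{M1} = (x - 6)^3, χ_{M2} = (x - 6)^3, χ_{M3} = (x - 6)^3, χ_{M4} = (x - 6)^3, χ_{M5} = (x - 6)^3.

{M1}: invariant factors x - 6, x - 6, x - 6.

{M2, M3, M4, M5}: invariant factors x - 6, (x - 6)^2.

Matrices are similar if and only if their invariant-factor lists agree; the partition into similarity classes is {M1}, {M2, M3, M4, M5}.

2 classes: {M1}, {M2, M3, M4, M5}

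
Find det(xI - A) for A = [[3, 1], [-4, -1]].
xI - A = [[x - 3, -1], [4, x + 1]].

Expanding det(xI - A) along the first row:
det(xI - A) = + (x - 3)·det([[x + 1]]) - (-1)·det([[4]]).

Evaluating gives χ_A(x) = x^2 - 2x + 1 = (x - 1)^2.

χ_A(x) = (x - 1)^2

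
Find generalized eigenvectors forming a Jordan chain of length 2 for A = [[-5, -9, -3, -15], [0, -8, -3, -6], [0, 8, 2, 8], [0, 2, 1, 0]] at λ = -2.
v_1 = [[-1, -4, 3, 2]]^T, v_2 = [[0, 3, -4, -1]]^T

We seek v_1 ∈ ker((A + 2I)^2) \ ker(A + 2I), then set v_{i+1} = (A + 2I) v_i.

One such chain is v_1 = [[-1, -4, 3, 2]]^T, v_2 = [[0, 3, -4, -1]]^T. Check: (A + 2I) v_2 = [[0, 0, 0, 0]]^T = 0.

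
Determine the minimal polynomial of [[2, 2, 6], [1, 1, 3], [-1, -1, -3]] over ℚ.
The characteristic polynomial factors as x^3. The minimal polynomial is ∏(x - λ)^{k_λ} where k_λ is the size of the largest Jordan block at λ.

For λ = 0: rank(A) = 1, and the largest Jordan block has size 2 (the smallest k with rank(A^k) = rank(A^(k+1))).

So m_A(x) = x^2.

m_A(x) = x^2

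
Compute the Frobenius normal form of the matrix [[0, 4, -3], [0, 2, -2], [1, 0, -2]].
The invariant factors of A (the non-unit diagonal entries of the Smith normal form of xI - A over ℚ[x]) are x^3 - x + 2, each dividing the next. The characteristic polynomial is their product, x^3 - x + 2.

The rational canonical form is the block-diagonal matrix of companion matrices C(f_i):
R = [[0, 0, -2], [1, 0, 1], [0, 1, 0]].

Note the characteristic polynomial does not split into linear factors over ℚ, so A has no Jordan form over ℚ; the rational canonical form exists over any field.

R = [[0, 0, -2], [1, 0, 1], [0, 1, 0]]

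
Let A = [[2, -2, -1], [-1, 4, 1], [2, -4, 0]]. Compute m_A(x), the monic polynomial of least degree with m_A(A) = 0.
m_A(x) = (x - 2)^3

The characteristic polynomial factors as (x - 2)^3. The minimal polynomial is ∏(x - λ)^{k_λ} where k_λ is the size of the largest Jordan block at λ.

For λ = 2: rank(A - 2I) = 2, and the largest Jordan block has size 3 (the smallest k with rank((A - 2I)^k) = rank((A - 2I)^(k+1))).

So m_A(x) = (x - 2)^3.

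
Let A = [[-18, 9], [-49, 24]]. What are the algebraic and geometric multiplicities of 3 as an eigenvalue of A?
algebraic multiplicity 2, geometric multiplicity 1

The characteristic polynomial is (x - 3)^2, so the factor x - 3 appears with exponent 2: the algebraic multiplicity is 2.

rank(A - 3I) = 1, so the eigenspace has dimension 2 - 1 = 1: the geometric multiplicity is 1.

Since 1 < 2, A is not diagonalizable.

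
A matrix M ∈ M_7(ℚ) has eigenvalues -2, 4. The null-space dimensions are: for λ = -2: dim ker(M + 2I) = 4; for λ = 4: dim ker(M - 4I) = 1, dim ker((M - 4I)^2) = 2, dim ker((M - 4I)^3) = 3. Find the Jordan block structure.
λ = -2: successive nullity increments [4] count blocks of size ≥ k; block sizes are [1, 1, 1, 1].
λ = 4: successive nullity increments [1, 1, 1] count blocks of size ≥ k; block sizes are [3].

Jordan blocks: (-2, 1), (-2, 1), (-2, 1), (-2, 1), (4, 3)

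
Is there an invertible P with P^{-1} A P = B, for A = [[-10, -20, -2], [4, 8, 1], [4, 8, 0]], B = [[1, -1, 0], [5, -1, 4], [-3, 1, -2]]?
Yes.

Two matrices over a field are similar if and only if they have the same invariant factors.

Both A and B have characteristic polynomial x^2(x + 2) and minimal polynomial x^2(x + 2). Computing further, both have invariant factors x^2(x + 2). Hence A and B are similar.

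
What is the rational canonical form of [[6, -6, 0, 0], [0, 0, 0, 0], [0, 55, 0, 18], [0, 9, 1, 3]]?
The invariant factors of A (the non-unit diagonal entries of the Smith normal form of xI - A over ℚ[x]) are x - 6, x(x - 6)(x + 3), each dividing the next. The characteristic polynomial is their product, x(x - 6)^2(x + 3).

The rational canonical form is the block-diagonal matrix of companion matrices C(f_i):
R = [[6, 0, 0, 0], [0, 0, 0, 0], [0, 1, 0, 18], [0, 0, 1, 3]].

R = [[6, 0, 0, 0], [0, 0, 0, 0], [0, 1, 0, 18], [0, 0, 1, 3]]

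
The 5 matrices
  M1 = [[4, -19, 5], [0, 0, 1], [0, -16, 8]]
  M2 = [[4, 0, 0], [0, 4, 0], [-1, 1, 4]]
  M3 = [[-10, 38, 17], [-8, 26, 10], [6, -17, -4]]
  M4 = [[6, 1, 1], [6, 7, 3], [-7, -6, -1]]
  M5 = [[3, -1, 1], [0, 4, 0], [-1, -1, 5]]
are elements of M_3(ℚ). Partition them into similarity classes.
2 classes: {M1, M3, M4}, {M2, M5}

Characteristic polynomials: χ_{M1} = (x - 4)^3, χ_{M2} = (x - 4)^3, χ_{M3} = (x - 4)^3, χ_{M4} = (x - 4)^3, χ_{M5} = (x - 4)^3.

{M1, M3, M4}: invariant factors (x - 4)^3.

{M2, M5}: invariant factors x - 4, (x - 4)^2.

Matrices are similar if and only if their invariant-factor lists agree; the partition into similarity classes is {M1, M3, M4}, {M2, M5}.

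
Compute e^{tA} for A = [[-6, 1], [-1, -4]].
e^{tA} = [[(1 - t)*e^{-5*t}, t*e^{-5*t}], [-t*e^{-5*t}, (t + 1)*e^{-5*t}]]

A has Jordan form J = [[-5, 1], [0, -5]] with A = PJP^{-1}, so e^{tA} = P e^{tJ} P^{-1}.

For a Jordan block J_k(λ), e^{tJ_k(λ)} = e^{λt} · (I + tN + t^2 N^2/2! + ... + t^{k-1} N^{k-1}/(k-1)!) where N is the nilpotent superdiagonal part.

Assembling the blocks and conjugating back gives the entries of e^{tA} as shown above.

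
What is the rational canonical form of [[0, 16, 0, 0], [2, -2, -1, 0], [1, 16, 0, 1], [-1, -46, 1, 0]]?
R = [[0, 0, 0, -16], [1, 0, 0, 32], [0, 1, 0, 17], [0, 0, 1, -2]]

The invariant factors of A (the non-unit diagonal entries of the Smith normal form of xI - A over ℚ[x]) are (x - 4)(x + 4)(x^2 + 2x - 1), each dividing the next. The characteristic polynomial is their product, (x - 4)(x + 4)(x^2 + 2x - 1).

The rational canonical form is the block-diagonal matrix of companion matrices C(f_i):
R = [[0, 0, 0, -16], [1, 0, 0, 32], [0, 1, 0, 17], [0, 0, 1, -2]].

Note the characteristic polynomial does not split into linear factors over ℚ, so A has no Jordan form over ℚ; the rational canonical form exists over any field.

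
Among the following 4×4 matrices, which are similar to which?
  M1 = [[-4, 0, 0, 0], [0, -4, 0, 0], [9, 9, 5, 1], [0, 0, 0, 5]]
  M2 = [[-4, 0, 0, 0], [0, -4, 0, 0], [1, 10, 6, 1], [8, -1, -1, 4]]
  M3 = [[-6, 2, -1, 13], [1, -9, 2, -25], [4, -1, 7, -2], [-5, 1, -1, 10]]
2 classes: {M1, M2}, {M3}

Characteristic polynomials: χ_{M1} = (x - 5)^2(x + 4)^2, χ_{M2} = (x - 5)^2(x + 4)^2, χ_{M3} = (x - 5)^2(x + 4)^2.

{M1, M2}: invariant factors x + 4, (x - 5)^2(x + 4).

{M3}: invariant factors (x - 5)^2(x + 4)^2.

Matrices are similar if and only if their invariant-factor lists agree; the partition into similarity classes is {M1, M2}, {M3}.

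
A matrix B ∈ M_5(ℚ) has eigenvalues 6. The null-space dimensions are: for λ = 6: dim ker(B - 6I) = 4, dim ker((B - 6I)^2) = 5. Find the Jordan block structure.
λ = 6: successive nullity increments [4, 1] count blocks of size ≥ k; block sizes are [2, 1, 1, 1].

Jordan blocks: (6, 2), (6, 1), (6, 1), (6, 1)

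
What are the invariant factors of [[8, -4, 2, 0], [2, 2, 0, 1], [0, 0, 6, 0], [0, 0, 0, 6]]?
x - 6, (x - 6)^2(x - 4)

The Jordan structure of A has elementary divisors (x - 4), (x - 6)^2, (x - 6). Arranging the block sizes at each eigenvalue in decreasing order and taking row products gives the invariant factors.

Invariant factors (smallest first, each dividing the next): x - 6, (x - 6)^2(x - 4).

Check: the last factor (x - 6)^2(x - 4) is the minimal polynomial, and the product (x - 6)^3(x - 4) is the characteristic polynomial.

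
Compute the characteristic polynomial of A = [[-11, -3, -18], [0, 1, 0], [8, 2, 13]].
χ_A(x) = (x - 1)^3

xI - A = [[x + 11, 3, 18], [0, x - 1, 0], [-8, -2, x - 13]].

Expanding det(xI - A) along the first row:
det(xI - A) = + (x + 11)·det([[x - 1, 0], [-2, x - 13]]) - (3)·det([[0, 0], [-8, x - 13]]) + (18)·det([[0, x - 1], [-8, -2]]).

Evaluating gives χ_A(x) = x^3 - 3x^2 + 3x - 1 = (x - 1)^3.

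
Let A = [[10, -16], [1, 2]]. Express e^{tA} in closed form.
e^{tA} = [[(4*t + 1)*e^{6*t}, -16*t*e^{6*t}], [t*e^{6*t}, (1 - 4*t)*e^{6*t}]]

A has Jordan form J = [[6, 1], [0, 6]] with A = PJP^{-1}, so e^{tA} = P e^{tJ} P^{-1}.

For a Jordan block J_k(λ), e^{tJ_k(λ)} = e^{λt} · (I + tN + t^2 N^2/2! + ... + t^{k-1} N^{k-1}/(k-1)!) where N is the nilpotent superdiagonal part.

Assembling the blocks and conjugating back gives the entries of e^{tA} as shown above.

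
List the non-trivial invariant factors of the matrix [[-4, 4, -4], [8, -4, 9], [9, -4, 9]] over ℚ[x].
The Jordan structure of A has elementary divisors (x + 2)^2, (x - 5). Arranging the block sizes at each eigenvalue in decreasing order and taking row products gives the invariant factors.

Invariant factors (smallest first, each dividing the next): (x - 5)(x + 2)^2.

Check: the last factor (x - 5)(x + 2)^2 is the minimal polynomial, and the product (x - 5)(x + 2)^2 is the characteristic polynomial.

(x - 5)(x + 2)^2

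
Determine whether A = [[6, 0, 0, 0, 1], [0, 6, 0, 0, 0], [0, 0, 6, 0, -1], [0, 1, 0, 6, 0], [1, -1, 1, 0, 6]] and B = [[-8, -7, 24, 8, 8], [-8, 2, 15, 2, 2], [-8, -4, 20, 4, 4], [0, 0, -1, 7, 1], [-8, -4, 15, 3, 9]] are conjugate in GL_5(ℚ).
Yes.

Two matrices over a field are similar if and only if they have the same invariant factors.

Both A and B have characteristic polynomial (x - 6)^5 and minimal polynomial (x - 6)^3. Computing further, both have invariant factors (x - 6)^2, (x - 6)^3. Hence A and B are similar.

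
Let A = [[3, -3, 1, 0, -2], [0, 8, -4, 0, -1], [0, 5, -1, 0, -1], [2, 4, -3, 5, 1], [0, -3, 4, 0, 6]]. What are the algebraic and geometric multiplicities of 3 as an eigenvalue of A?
The characteristic polynomial is (x - 5)^3(x - 3)^2, so the factor x - 3 appears with exponent 2: the algebraic multiplicity is 2.

rank(A - 3I) = 4, so the eigenspace has dimension 5 - 4 = 1: the geometric multiplicity is 1.

Since 1 < 2, A is not diagonalizable.

algebraic multiplicity 2, geometric multiplicity 1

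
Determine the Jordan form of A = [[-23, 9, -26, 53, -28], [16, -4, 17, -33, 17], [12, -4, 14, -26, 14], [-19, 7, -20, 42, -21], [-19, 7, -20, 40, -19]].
J = [[2, 1, 0, 0, 0], [0, 2, 1, 0, 0], [0, 0, 2, 0, 0], [0, 0, 0, 2, 1], [0, 0, 0, 0, 2]]

The characteristic polynomial is det(xI - A) = (x - 2)^5, so the eigenvalues are 2 (algebraic multiplicity 5).

For λ = 2: rank(A - 2I) = 3, rank((A - 2I)^2) = 1, rank((A - 2I)^3) = 0. The eigenspace has dimension 5 - 3 = 2, so there are 2 Jordan blocks; the rank sequence gives block sizes [3, 2].

Assembling the blocks gives the Jordan form J above.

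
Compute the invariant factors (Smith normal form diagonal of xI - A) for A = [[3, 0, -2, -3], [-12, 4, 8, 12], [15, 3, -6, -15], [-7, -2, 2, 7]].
x^2(x - 4)^2

The Jordan structure of A has elementary divisors x^2, (x - 4)^2. Arranging the block sizes at each eigenvalue in decreasing order and taking row products gives the invariant factors.

Invariant factors (smallest first, each dividing the next): x^2(x - 4)^2.

Check: the last factor x^2(x - 4)^2 is the minimal polynomial, and the product x^2(x - 4)^2 is the characteristic polynomial.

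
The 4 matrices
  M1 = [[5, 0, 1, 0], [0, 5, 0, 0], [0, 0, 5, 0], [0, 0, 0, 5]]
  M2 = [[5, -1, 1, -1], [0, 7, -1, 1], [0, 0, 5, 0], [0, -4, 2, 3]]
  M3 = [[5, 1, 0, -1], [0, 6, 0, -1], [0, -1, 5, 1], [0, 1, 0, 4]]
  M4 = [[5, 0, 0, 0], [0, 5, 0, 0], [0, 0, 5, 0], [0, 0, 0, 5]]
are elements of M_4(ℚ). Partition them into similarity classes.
3 classes: {M1, M3}, {M2}, {M4}

Characteristic polynomials: χ_{M1} = (x - 5)^4, χ_{M2} = (x - 5)^4, χ_{M3} = (x - 5)^4, χ_{M4} = (x - 5)^4.

{M1, M3}: invariant factors x - 5, x - 5, (x - 5)^2.

{M2}: invariant factors x - 5, (x - 5)^3.

{M4}: invariant factors x - 5, x - 5, x - 5, x - 5.

Matrices are similar if and only if their invariant-factor lists agree; the partition into similarity classes is {M1, M3}, {M2}, {M4}.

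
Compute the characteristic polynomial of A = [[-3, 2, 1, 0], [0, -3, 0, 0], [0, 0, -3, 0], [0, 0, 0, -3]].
xI - A = [[x + 3, -2, -1, 0], [0, x + 3, 0, 0], [0, 0, x + 3, 0], [0, 0, 0, x + 3]].

Expanding det(xI - A) along the first row:
det(xI - A) = + (x + 3)·det([[x + 3, 0, 0], [0, x + 3, 0], [0, 0, x + 3]]) - (-2)·det([[0, 0, 0], [0, x + 3, 0], [0, 0, x + 3]]) + (-1)·det([[0, x + 3, 0], [0, 0, 0], [0, 0, x + 3]]) - (0)·det([[0, x + 3, 0], [0, 0, x + 3], [0, 0, 0]]).

Evaluating gives χ_A(x) = x^4 + 12x^3 + 54x^2 + 108x + 81 = (x + 3)^4.

χ_A(x) = (x + 3)^4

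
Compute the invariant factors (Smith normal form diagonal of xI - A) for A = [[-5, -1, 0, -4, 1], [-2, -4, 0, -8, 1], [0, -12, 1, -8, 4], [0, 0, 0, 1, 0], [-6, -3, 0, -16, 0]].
(x - 1)(x + 3), (x - 1)(x + 3)^2

The Jordan structure of A has elementary divisors (x + 3)^2, (x + 3), (x - 1), (x - 1). Arranging the block sizes at each eigenvalue in decreasing order and taking row products gives the invariant factors.

Invariant factors (smallest first, each dividing the next): (x - 1)(x + 3), (x - 1)(x + 3)^2.

Check: the last factor (x - 1)(x + 3)^2 is the minimal polynomial, and the product (x - 1)^2(x + 3)^3 is the characteristic polynomial.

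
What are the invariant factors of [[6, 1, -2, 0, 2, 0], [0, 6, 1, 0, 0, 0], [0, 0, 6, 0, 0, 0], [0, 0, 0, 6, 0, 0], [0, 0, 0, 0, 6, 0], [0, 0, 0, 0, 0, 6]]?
x - 6, x - 6, x - 6, (x - 6)^3

The Jordan structure of A has elementary divisors (x - 6)^3, (x - 6), (x - 6), (x - 6). Arranging the block sizes at each eigenvalue in decreasing order and taking row products gives the invariant factors.

Invariant factors (smallest first, each dividing the next): x - 6, x - 6, x - 6, (x - 6)^3.

Check: the last factor (x - 6)^3 is the minimal polynomial, and the product (x - 6)^6 is the characteristic polynomial.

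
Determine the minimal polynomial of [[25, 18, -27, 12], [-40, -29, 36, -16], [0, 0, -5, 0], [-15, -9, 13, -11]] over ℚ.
The characteristic polynomial factors as (x + 5)^4. The minimal polynomial is ∏(x - λ)^{k_λ} where k_λ is the size of the largest Jordan block at λ.

For λ = -5: rank(A + 5I) = 2, and the largest Jordan block has size 3 (the smallest k with rank((A + 5I)^k) = rank((A + 5I)^(k+1))).

So m_A(x) = (x + 5)^3.

m_A(x) = (x + 5)^3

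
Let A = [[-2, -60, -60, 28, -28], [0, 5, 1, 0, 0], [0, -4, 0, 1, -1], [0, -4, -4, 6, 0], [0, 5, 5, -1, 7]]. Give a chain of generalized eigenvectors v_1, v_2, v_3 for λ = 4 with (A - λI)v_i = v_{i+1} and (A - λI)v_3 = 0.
We seek v_1 ∈ ker((A - 4I)^3) \ ker((A - 4I)^2), then set v_{i+1} = (A - 4I) v_i.

One such chain is v_1 = [[4, 0, 0, 1, 0]]^T, v_2 = [[4, 0, 1, 2, -1]]^T, v_3 = [[0, 1, -1, 0, 0]]^T. Check: (A - 4I) v_3 = [[0, 0, 0, 0, 0]]^T = 0.

v_1 = [[4, 0, 0, 1, 0]]^T, v_2 = [[4, 0, 1, 2, -1]]^T, v_3 = [[0, 1, -1, 0, 0]]^T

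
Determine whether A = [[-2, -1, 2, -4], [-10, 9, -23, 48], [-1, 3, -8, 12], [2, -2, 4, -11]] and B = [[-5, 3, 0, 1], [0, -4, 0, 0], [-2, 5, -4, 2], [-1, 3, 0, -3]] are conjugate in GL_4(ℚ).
No.

trace(A) = -12 but trace(B) = -16. The trace is a similarity invariant, so A and B are not similar.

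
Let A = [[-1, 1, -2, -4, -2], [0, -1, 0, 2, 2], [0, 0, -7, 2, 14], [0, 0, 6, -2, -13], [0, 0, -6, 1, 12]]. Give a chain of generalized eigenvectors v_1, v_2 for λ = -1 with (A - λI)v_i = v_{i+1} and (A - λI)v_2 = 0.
v_1 = [[-3, 1, 0, 0, 0]]^T, v_2 = [[1, 0, 0, 0, 0]]^T

We seek v_1 ∈ ker((A + I)^2) \ ker(A + I), then set v_{i+1} = (A + I) v_i.

One such chain is v_1 = [[-3, 1, 0, 0, 0]]^T, v_2 = [[1, 0, 0, 0, 0]]^T. Check: (A + I) v_2 = [[0, 0, 0, 0, 0]]^T = 0.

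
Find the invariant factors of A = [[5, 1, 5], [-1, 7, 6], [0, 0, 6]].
(x - 6)^3

The Jordan structure of A has elementary divisors (x - 6)^3. Arranging the block sizes at each eigenvalue in decreasing order and taking row products gives the invariant factors.

Invariant factors (smallest first, each dividing the next): (x - 6)^3.

Check: the last factor (x - 6)^3 is the minimal polynomial, and the product (x - 6)^3 is the characteristic polynomial.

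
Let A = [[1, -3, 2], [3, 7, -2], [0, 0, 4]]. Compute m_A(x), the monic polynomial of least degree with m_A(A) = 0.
m_A(x) = (x - 4)^2

The characteristic polynomial factors as (x - 4)^3. The minimal polynomial is ∏(x - λ)^{k_λ} where k_λ is the size of the largest Jordan block at λ.

For λ = 4: rank(A - 4I) = 1, and the largest Jordan block has size 2 (the smallest k with rank((A - 4I)^k) = rank((A - 4I)^(k+1))).

So m_A(x) = (x - 4)^2.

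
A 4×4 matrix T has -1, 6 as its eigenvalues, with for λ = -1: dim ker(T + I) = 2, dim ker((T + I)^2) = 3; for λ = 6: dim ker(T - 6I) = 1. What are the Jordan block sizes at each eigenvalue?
Jordan blocks: (-1, 2), (-1, 1), (6, 1)

λ = -1: successive nullity increments [2, 1] count blocks of size ≥ k; block sizes are [2, 1].
λ = 6: successive nullity increments [1] count blocks of size ≥ k; block sizes are [1].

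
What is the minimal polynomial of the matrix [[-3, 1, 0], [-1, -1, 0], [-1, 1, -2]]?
m_A(x) = (x + 2)^2

The characteristic polynomial factors as (x + 2)^3. The minimal polynomial is ∏(x - λ)^{k_λ} where k_λ is the size of the largest Jordan block at λ.

For λ = -2: rank(A + 2I) = 1, and the largest Jordan block has size 2 (the smallest k with rank((A + 2I)^k) = rank((A + 2I)^(k+1))).

So m_A(x) = (x + 2)^2.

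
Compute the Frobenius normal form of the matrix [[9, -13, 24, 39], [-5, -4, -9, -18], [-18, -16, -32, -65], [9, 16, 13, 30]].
The invariant factors of A (the non-unit diagonal entries of the Smith normal form of xI - A over ℚ[x]) are (x - 1)^2(x^2 - x - 4), each dividing the next. The characteristic polynomial is their product, (x - 1)^2(x^2 - x - 4).

The rational canonical form is the block-diagonal matrix of companion matrices C(f_i):
R = [[0, 0, 0, 4], [1, 0, 0, -7], [0, 1, 0, 1], [0, 0, 1, 3]].

Note the characteristic polynomial does not split into linear factors over ℚ, so A has no Jordan form over ℚ; the rational canonical form exists over any field.

R = [[0, 0, 0, 4], [1, 0, 0, -7], [0, 1, 0, 1], [0, 0, 1, 3]]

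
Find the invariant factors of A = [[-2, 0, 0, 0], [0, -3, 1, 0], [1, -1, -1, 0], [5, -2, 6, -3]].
The Jordan structure of A has elementary divisors (x + 3), (x + 2)^3. Arranging the block sizes at each eigenvalue in decreasing order and taking row products gives the invariant factors.

Invariant factors (smallest first, each dividing the next): (x + 2)^3(x + 3).

Check: the last factor (x + 2)^3(x + 3) is the minimal polynomial, and the product (x + 2)^3(x + 3) is the characteristic polynomial.

(x + 2)^3(x + 3)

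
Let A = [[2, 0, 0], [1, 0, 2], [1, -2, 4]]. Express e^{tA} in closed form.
e^{tA} = [[e^{2*t}, 0, 0], [t*e^{2*t}, (1 - 2*t)*e^{2*t}, 2*t*e^{2*t}], [t*e^{2*t}, -2*t*e^{2*t}, (2*t + 1)*e^{2*t}]]

A has Jordan form J = [[2, 1, 0], [0, 2, 0], [0, 0, 2]] with A = PJP^{-1}, so e^{tA} = P e^{tJ} P^{-1}.

For a Jordan block J_k(λ), e^{tJ_k(λ)} = e^{λt} · (I + tN + t^2 N^2/2! + ... + t^{k-1} N^{k-1}/(k-1)!) where N is the nilpotent superdiagonal part.

Assembling the blocks and conjugating back gives the entries of e^{tA} as shown above.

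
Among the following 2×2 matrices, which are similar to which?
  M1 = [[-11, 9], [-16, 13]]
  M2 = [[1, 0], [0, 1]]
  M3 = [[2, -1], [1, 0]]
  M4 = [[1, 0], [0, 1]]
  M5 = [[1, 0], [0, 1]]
2 classes: {M1, M3}, {M2, M4, M5}

Characteristic polynomials: χ_{M1} = (x - 1)^2, χ_{M2} = (x - 1)^2, χ_{M3} = (x - 1)^2, χ_{M4} = (x - 1)^2, χ_{M5} = (x - 1)^2.

{M1, M3}: invariant factors (x - 1)^2.

{M2, M4, M5}: invariant factors x - 1, x - 1.

Matrices are similar if and only if their invariant-factor lists agree; the partition into similarity classes is {M1, M3}, {M2, M4, M5}.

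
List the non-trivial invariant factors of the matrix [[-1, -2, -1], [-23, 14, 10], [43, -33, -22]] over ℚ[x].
The Jordan structure of A has elementary divisors (x + 3)^3. Arranging the block sizes at each eigenvalue in decreasing order and taking row products gives the invariant factors.

Invariant factors (smallest first, each dividing the next): (x + 3)^3.

Check: the last factor (x + 3)^3 is the minimal polynomial, and the product (x + 3)^3 is the characteristic polynomial.

(x + 3)^3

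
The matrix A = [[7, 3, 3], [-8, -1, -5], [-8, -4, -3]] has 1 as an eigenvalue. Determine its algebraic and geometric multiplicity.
algebraic multiplicity 3, geometric multiplicity 1

The characteristic polynomial is (x - 1)^3, so the factor x - 1 appears with exponent 3: the algebraic multiplicity is 3.

rank(A - I) = 2, so the eigenspace has dimension 3 - 2 = 1: the geometric multiplicity is 1.

Since 1 < 3, A is not diagonalizable.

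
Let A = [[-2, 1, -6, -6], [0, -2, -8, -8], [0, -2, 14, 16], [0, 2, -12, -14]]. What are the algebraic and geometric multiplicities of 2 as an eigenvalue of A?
The characteristic polynomial is (x - 2)(x + 2)^3, so the factor x - 2 appears with exponent 1: the algebraic multiplicity is 1.

rank(A - 2I) = 3, so the eigenspace has dimension 4 - 3 = 1: the geometric multiplicity is 1.

algebraic multiplicity 1, geometric multiplicity 1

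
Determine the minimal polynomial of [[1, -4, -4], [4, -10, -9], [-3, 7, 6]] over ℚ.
The characteristic polynomial factors as (x + 1)^3. The minimal polynomial is ∏(x - λ)^{k_λ} where k_λ is the size of the largest Jordan block at λ.

For λ = -1: rank(A + I) = 2, and the largest Jordan block has size 3 (the smallest k with rank((A + I)^k) = rank((A + I)^(k+1))).

So m_A(x) = (x + 1)^3.

m_A(x) = (x + 1)^3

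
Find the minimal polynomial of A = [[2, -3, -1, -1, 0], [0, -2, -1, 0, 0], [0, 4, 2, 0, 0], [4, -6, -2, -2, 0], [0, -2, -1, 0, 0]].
The characteristic polynomial factors as x^5. The minimal polynomial is ∏(x - λ)^{k_λ} where k_λ is the size of the largest Jordan block at λ.

For λ = 0: rank(A) = 2, and the largest Jordan block has size 3 (the smallest k with rank(A^k) = rank(A^(k+1))).

So m_A(x) = x^3.

m_A(x) = x^3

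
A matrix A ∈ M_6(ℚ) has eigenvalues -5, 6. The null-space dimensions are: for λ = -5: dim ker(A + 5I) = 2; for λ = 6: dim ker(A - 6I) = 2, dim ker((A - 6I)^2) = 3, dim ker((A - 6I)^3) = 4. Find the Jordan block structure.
Jordan blocks: (-5, 1), (-5, 1), (6, 3), (6, 1)

λ = -5: successive nullity increments [2] count blocks of size ≥ k; block sizes are [1, 1].
λ = 6: successive nullity increments [2, 1, 1] count blocks of size ≥ k; block sizes are [3, 1].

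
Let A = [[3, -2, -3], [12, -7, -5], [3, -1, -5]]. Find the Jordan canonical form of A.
J = [[-3, 1, 0], [0, -3, 1], [0, 0, -3]]

The characteristic polynomial is det(xI - A) = (x + 3)^3, so the eigenvalues are -3 (algebraic multiplicity 3).

For λ = -3: rank(A + 3I) = 2, rank((A + 3I)^2) = 1, rank((A + 3I)^3) = 0. The eigenspace has dimension 3 - 2 = 1, so there is 1 Jordan block; the rank sequence gives block sizes [3].

Assembling the blocks gives the Jordan form J above.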